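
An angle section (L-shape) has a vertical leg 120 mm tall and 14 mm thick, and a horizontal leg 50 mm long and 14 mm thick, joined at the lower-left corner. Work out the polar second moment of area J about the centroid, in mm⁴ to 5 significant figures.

Split into non-overlapping primitives; take the origin at the lower-left of the bounding box.
Vertical leg: 14 × 120, A = 1 680 mm², y = 60 mm, Ī = 2 016 000 mm⁴.
Horizontal leg (remainder): 36 × 14, A = 504 mm², y = 7 mm, Ī = 8 232 mm⁴.
Centroid: ȳ = ΣA·y / ΣA = 47.76923 mm.
Transfer each piece to the centroidal x-axis using Ī + A·d² with d = y − 47.76923:
  vertical leg: d = 12.23077 mm → contributes +2 267 314 mm⁴
  horizontal leg (remainder): d = -40.76923 mm → contributes +845945.6 mm⁴
Total I = 3 113 260 mm⁴.
For the y-axis: x̄ = 12.76923 mm.
Repeating about the centroidal y-axis gives I_y = 324179.7 mm⁴.
Polar second moment: J = I_x + I_y = 3 437 439 mm⁴.

J ≈ 3.4374 × 10⁶ mm⁴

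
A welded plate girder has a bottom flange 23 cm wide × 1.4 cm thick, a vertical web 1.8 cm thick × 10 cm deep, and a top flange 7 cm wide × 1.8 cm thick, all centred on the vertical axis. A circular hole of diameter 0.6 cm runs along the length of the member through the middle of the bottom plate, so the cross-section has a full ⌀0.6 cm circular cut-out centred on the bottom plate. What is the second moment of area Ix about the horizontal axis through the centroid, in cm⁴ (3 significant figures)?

Ix ≈ 1450 cm⁴

Treat the section as a set of non-overlapping primitives; coordinates are from the bounding-box lower-left.
Bottom plate: 23 × 1.4, A = 32.2 cm², y = 0.7 cm, Ī = 5.2593 cm⁴.
Web plate: 1.8 × 10, A = 18 cm², y = 6.4 cm, Ī = 150 cm⁴.
Top plate: 7 × 1.8, A = 12.6 cm², y = 12.3 cm, Ī = 3.402 cm⁴.
Hole (subtracted): ⌀0.6, A = 0.28274 cm², y = 0.7 cm, Ī = 0.0063617 cm⁴.
Centroid: ȳ = ΣA·y / ΣA = 4.6791 cm.
Transfer each piece to the horizontal axis through the centroid using Ī + A·d² with d = y − 4.6791:
  bottom plate: d = -3.9791 cm → contributes +515.08 cm⁴
  web plate: d = 1.7209 cm → contributes +203.31 cm⁴
  top plate: d = 7.6209 cm → contributes +735.19 cm⁴
  hole: d = -3.9791 cm → contributes −4.483 cm⁴
Total I = 1449.1 cm⁴.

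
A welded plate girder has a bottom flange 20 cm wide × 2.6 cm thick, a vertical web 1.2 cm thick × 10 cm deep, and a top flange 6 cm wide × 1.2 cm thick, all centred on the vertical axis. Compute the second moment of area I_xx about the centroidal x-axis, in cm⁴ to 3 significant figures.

Treat the section as a set of non-overlapping primitives; coordinates are from the bounding-box lower-left.
Bottom plate: 20 × 2.6, A = 52 cm², y = 1.3 cm, Ī = 29.293 cm⁴.
Web plate: 1.2 × 10, A = 12 cm², y = 7.6 cm, Ī = 100 cm⁴.
Top plate: 6 × 1.2, A = 7.2 cm², y = 13.2 cm, Ī = 0.864 cm⁴.
Centroid: ȳ = ΣA·y / ΣA = 3.5652 cm.
Transfer each piece to the centroidal x-axis using Ī + A·d² with d = y − 3.5652:
  bottom plate: d = -2.2652 cm → contributes +296.1 cm⁴
  web plate: d = 4.0348 cm → contributes +295.36 cm⁴
  top plate: d = 9.6348 cm → contributes +669.24 cm⁴
Total I = 1260.7 cm⁴.

I_xx ≈ 1260 cm⁴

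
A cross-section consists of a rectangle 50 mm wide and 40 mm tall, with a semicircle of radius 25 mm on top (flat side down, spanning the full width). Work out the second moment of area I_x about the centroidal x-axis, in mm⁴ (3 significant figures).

I_x ≈ 9.27 × 10⁵ mm⁴

Treat the section as a set of non-overlapping primitives; coordinates are from the bounding-box lower-left.
Rectangular body: 50 × 40, A = 2 000 mm², y = 20 mm, Ī = 266 667 mm⁴.
Semicircular cap: semicircle r = 25, A = 981.75 mm², y = 50.61 mm, Ī = 42 874 mm⁴.
Centroid: ȳ = ΣA·y / ΣA = 30.079 mm.
Transfer each piece to the centroidal x-axis using Ī + A·d² with d = y − 30.079:
  rectangular body: d = -10.079 mm → contributes +469 820 mm⁴
  semicircular cap: d = 20.532 mm → contributes +456 734 mm⁴
Total I = 926 554 mm⁴.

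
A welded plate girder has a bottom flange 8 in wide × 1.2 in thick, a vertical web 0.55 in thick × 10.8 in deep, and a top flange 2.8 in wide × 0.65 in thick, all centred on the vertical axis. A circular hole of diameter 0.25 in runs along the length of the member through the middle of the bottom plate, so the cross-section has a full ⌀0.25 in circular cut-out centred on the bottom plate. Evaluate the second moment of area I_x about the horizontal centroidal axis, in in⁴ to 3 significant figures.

I_x ≈ 335 in⁴

Split into non-overlapping primitives; take the origin at the lower-left of the bounding box.
Bottom plate: 8 × 1.2, A = 9.6 in², y = 0.6 in, Ī = 1.152 in⁴.
Web plate: 0.55 × 10.8, A = 5.94 in², y = 6.6 in, Ī = 57.737 in⁴.
Top plate: 2.8 × 0.65, A = 1.82 in², y = 12.325 in, Ī = 0.064079 in⁴.
Hole (subtracted): ⌀0.25, A = 0.049087 in², y = 0.6 in, Ī = 0.00019175 in⁴.
Centroid: ȳ = ΣA·y / ΣA = 3.8915 in.
Transfer each piece to the horizontal centroidal axis using Ī + A·d² with d = y − 3.8915:
  bottom plate: d = -3.2915 in → contributes +105.16 in⁴
  web plate: d = 2.7085 in → contributes +101.31 in⁴
  top plate: d = 8.4335 in → contributes +129.51 in⁴
  hole: d = -3.2915 in → contributes −0.53201 in⁴
Total I = 335.45 in⁴.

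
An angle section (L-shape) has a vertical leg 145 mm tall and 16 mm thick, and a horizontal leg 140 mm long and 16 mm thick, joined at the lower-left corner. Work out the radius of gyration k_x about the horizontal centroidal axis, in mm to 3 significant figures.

k_x ≈ 44.6 mm

Split into non-overlapping primitives; take the origin at the lower-left of the bounding box.
Vertical leg: 16 × 145, A = 2 320 mm², y = 72.5 mm, Ī = 4 064 833 mm⁴.
Horizontal leg (remainder): 124 × 16, A = 1 984 mm², y = 8 mm, Ī = 42 325 mm⁴.
Centroid: ȳ = ΣA·y / ΣA = 42.768 mm.
Transfer each piece to the horizontal centroidal axis using Ī + A·d² with d = y − 42.768:
  vertical leg: d = 29.732 mm → contributes +6 115 742 mm⁴
  horizontal leg (remainder): d = -34.768 mm → contributes +2 440 565 mm⁴
Total I = 8 556 306 mm⁴.
Radius of gyration: k = √(I/A) = √(8 556 306 / 4 304) = 44.587 mm.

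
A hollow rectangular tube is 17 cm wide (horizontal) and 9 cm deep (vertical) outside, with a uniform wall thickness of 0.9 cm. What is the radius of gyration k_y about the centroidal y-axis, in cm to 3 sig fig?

Treat the section as a set of non-overlapping primitives; coordinates are from the bounding-box lower-left.
Outer rectangle: 17 × 9, A = 153 cm², x = 8.5 cm, Ī = 3684.8 cm⁴.
Inner void (subtracted): 15.2 × 7.2, A = 109.44 cm², x = 8.5 cm, Ī = 2107.1 cm⁴.
By symmetry the centroid is at mid-width, x̄ = 8.5 cm.
All pieces are centred on the centroidal y-axis, so I = ΣĪ (holes subtracted) = 1577.7 cm⁴.
Radius of gyration: k = √(I/A) = √(1577.7 / 43.56) = 6.0182 cm.

k_y ≈ 6.02 cm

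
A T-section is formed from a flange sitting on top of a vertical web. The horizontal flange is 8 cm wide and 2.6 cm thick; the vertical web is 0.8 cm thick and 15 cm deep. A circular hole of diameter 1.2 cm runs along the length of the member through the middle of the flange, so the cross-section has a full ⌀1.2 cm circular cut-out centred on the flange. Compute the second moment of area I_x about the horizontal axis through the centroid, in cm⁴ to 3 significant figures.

Break the section into simple shapes (no overlaps), measuring from the bottom-left corner of the bounding box.
Flange: 8 × 2.6, A = 20.8 cm², y = 16.3 cm, Ī = 11.717 cm⁴.
Web: 0.8 × 15, A = 12 cm², y = 7.5 cm, Ī = 225 cm⁴.
Hole (subtracted): ⌀1.2, A = 1.131 cm², y = 16.3 cm, Ī = 0.10179 cm⁴.
Centroid: ȳ = ΣA·y / ΣA = 12.966 cm.
Transfer each piece to the horizontal axis through the centroid using Ī + A·d² with d = y − 12.966:
  flange: d = 3.3345 cm → contributes +242.99 cm⁴
  web: d = -5.4655 cm → contributes +583.46 cm⁴
  hole: d = 3.3345 cm → contributes −12.677 cm⁴
Total I = 813.77 cm⁴.

I_x ≈ 814 cm⁴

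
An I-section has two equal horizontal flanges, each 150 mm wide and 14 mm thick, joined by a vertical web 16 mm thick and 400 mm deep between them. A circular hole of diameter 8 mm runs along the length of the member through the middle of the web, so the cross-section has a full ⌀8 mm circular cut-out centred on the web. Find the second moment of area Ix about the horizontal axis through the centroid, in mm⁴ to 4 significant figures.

Treat the section as a set of non-overlapping primitives; coordinates are from the bounding-box lower-left.
Bottom flange: 150 × 14, A = 2 100 mm², y = 7 mm, Ī = 34 300 mm⁴.
Web: 16 × 400, A = 6 400 mm², y = 214 mm, Ī = 85 333 333 mm⁴.
Top flange: 150 × 14, A = 2 100 mm², y = 421 mm, Ī = 34 300 mm⁴.
Hole (subtracted): ⌀8, A = 50.2655 mm², y = 214 mm, Ī = 201.062 mm⁴.
By symmetry the centroid is at mid-height, ȳ = 214 mm.
Transfer each piece to the horizontal axis through the centroid using Ī + A·d² with d = y − 214:
  bottom flange: d = -207 mm → contributes +90 017 200 mm⁴
  web: d = 0 mm → contributes +85 333 333 mm⁴
  top flange: d = 207 mm → contributes +90 017 200 mm⁴
  hole: d = 0 mm → contributes −201.062 mm⁴
Total I = 265 367 532 mm⁴.

Ix ≈ 2.654 × 10⁸ mm⁴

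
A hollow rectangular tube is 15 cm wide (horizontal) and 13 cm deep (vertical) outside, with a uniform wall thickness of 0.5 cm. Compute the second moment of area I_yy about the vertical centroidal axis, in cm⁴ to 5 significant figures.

Decompose the section into non-overlapping parts with the origin at the bottom-left of its bounding rectangle.
Outer rectangle: 15 × 13, A = 195 cm², x = 7.5 cm, Ī = 3656.25 cm⁴.
Inner void (subtracted): 14 × 12, A = 168 cm², x = 7.5 cm, Ī = 2 744 cm⁴.
By symmetry the centroid is at mid-width, x̄ = 7.5 cm.
All pieces are centred on the vertical centroidal axis, so I = ΣĪ (holes subtracted) = 912.25 cm⁴.

I_yy ≈ 912.25 cm⁴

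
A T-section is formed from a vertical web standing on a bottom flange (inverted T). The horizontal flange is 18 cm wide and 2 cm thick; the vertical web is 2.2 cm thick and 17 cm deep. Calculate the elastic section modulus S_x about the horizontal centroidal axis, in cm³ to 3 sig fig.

S_x ≈ 195 cm³

Break the section into simple shapes (no overlaps), measuring from the bottom-left corner of the bounding box.
Flange: 18 × 2, A = 36 cm², y = 1 cm, Ī = 12 cm⁴.
Web: 2.2 × 17, A = 37.4 cm², y = 10.5 cm, Ī = 900.72 cm⁴.
Centroid: ȳ = ΣA·y / ΣA = 5.8406 cm.
Transfer each piece to the horizontal centroidal axis using Ī + A·d² with d = y − 5.8406:
  flange: d = -4.8406 cm → contributes +855.53 cm⁴
  web: d = 4.6594 cm → contributes +1712.7 cm⁴
Total I = 2568.2 cm⁴.
Extreme fibre distance c = 13.159 cm; S = I/c = 195.16 cm³.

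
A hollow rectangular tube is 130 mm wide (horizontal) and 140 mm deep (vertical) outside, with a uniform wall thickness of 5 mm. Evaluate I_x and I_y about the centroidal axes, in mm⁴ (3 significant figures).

Treat the section as a set of non-overlapping primitives; coordinates are from the bounding-box lower-left.
Outer rectangle: 130 × 140, A = 18 200 mm², y = 70 mm, Ī = 29 726 667 mm⁴.
Inner void (subtracted): 120 × 130, A = 15 600 mm², y = 70 mm, Ī = 21 970 000 mm⁴.
By symmetry the centroid is at mid-height, ȳ = 70 mm.
All pieces are centred on the centroidal x-axis, so I = ΣĪ (holes subtracted) = 7 756 667 mm⁴.
Repeating about the centroidal y-axis gives I_y = 6 911 667 mm⁴.

I_x ≈ 7.76 × 10⁶ mm⁴, I_y ≈ 6.91 × 10⁶ mm⁴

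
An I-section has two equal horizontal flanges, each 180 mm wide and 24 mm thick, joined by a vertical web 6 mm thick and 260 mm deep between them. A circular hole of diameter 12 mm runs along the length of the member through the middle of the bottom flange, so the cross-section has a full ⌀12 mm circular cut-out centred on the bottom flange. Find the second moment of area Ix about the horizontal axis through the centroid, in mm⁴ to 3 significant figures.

Split into non-overlapping primitives; take the origin at the lower-left of the bounding box.
Bottom flange: 180 × 24, A = 4 320 mm², y = 12 mm, Ī = 207 360 mm⁴.
Web: 6 × 260, A = 1 560 mm², y = 154 mm, Ī = 8 788 000 mm⁴.
Top flange: 180 × 24, A = 4 320 mm², y = 296 mm, Ī = 207 360 mm⁴.
Hole (subtracted): ⌀12, A = 113.1 mm², y = 12 mm, Ī = 1017.9 mm⁴.
Centroid: ȳ = ΣA·y / ΣA = 155.59 mm.
Transfer each piece to the horizontal axis through the centroid using Ī + A·d² with d = y − 155.59:
  bottom flange: d = -143.59 mm → contributes +89 280 163 mm⁴
  web: d = -1.5921 mm → contributes +8 791 954 mm⁴
  top flange: d = 140.41 mm → contributes +85 373 419 mm⁴
  hole: d = -143.59 mm → contributes −2 332 938 mm⁴
Total I = 181 112 598 mm⁴.

Ix ≈ 1.81 × 10⁸ mm⁴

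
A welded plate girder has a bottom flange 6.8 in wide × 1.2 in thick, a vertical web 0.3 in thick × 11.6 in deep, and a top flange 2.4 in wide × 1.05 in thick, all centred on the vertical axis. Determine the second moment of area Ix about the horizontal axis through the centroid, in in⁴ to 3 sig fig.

Split into non-overlapping primitives; take the origin at the lower-left of the bounding box.
Bottom plate: 6.8 × 1.2, A = 8.16 in², y = 0.6 in, Ī = 0.9792 in⁴.
Web plate: 0.3 × 11.6, A = 3.48 in², y = 7 in, Ī = 39.022 in⁴.
Top plate: 2.4 × 1.05, A = 2.52 in², y = 13.325 in, Ī = 0.23153 in⁴.
Centroid: ȳ = ΣA·y / ΣA = 4.4375 in.
Transfer each piece to the horizontal axis through the centroid using Ī + A·d² with d = y − 4.4375:
  bottom plate: d = -3.8375 in → contributes +121.15 in⁴
  web plate: d = 2.5625 in → contributes +61.873 in⁴
  top plate: d = 8.8875 in → contributes +199.28 in⁴
Total I = 382.3 in⁴.

Ix ≈ 382 in⁴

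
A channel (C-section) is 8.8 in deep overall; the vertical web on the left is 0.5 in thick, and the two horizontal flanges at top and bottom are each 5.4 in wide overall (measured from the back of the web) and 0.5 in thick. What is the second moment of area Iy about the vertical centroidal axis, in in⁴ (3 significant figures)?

Break the section into simple shapes (no overlaps), measuring from the bottom-left corner of the bounding box.
Web: 0.5 × 8.8, A = 4.4 in², x = 0.25 in, Ī = 0.091667 in⁴.
Top flange (beyond web): 4.9 × 0.5, A = 2.45 in², x = 2.95 in, Ī = 4.902 in⁴.
Bottom flange (beyond web): 4.9 × 0.5, A = 2.45 in², x = 2.95 in, Ī = 4.902 in⁴.
Centroid: x̄ = ΣA·x / ΣA = 1.6726 in.
Transfer each piece to the vertical centroidal axis using Ī + A·d² with d = x − 1.6726:
  web: d = -1.4226 in → contributes +8.9961 in⁴
  top flange (beyond web): d = 1.2774 in → contributes +8.9 in⁴
  bottom flange (beyond web): d = 1.2774 in → contributes +8.9 in⁴
Total I = 26.796 in⁴.

Iy ≈ 26.8 in⁴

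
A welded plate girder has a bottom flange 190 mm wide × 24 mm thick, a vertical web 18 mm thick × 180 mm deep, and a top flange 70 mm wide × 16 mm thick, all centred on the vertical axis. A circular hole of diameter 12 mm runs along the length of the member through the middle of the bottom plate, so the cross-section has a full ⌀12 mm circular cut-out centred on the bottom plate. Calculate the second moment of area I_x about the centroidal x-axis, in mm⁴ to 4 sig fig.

I_x ≈ 5.259 × 10⁷ mm⁴

Treat the section as a set of non-overlapping primitives; coordinates are from the bounding-box lower-left.
Bottom plate: 190 × 24, A = 4 560 mm², y = 12 mm, Ī = 218 880 mm⁴.
Web plate: 18 × 180, A = 3 240 mm², y = 114 mm, Ī = 8 748 000 mm⁴.
Top plate: 70 × 16, A = 1 120 mm², y = 212 mm, Ī = 23893.3 mm⁴.
Hole (subtracted): ⌀12, A = 113.097 mm², y = 12 mm, Ī = 1017.88 mm⁴.
Centroid: ȳ = ΣA·y / ΣA = 74.9597 mm.
Transfer each piece to the centroidal x-axis using Ī + A·d² with d = y − 74.9597:
  bottom plate: d = -62.9597 mm → contributes +18 294 376 mm⁴
  web plate: d = 39.0403 mm → contributes +13 686 228 mm⁴
  top plate: d = 137.04 mm → contributes +21 057 541 mm⁴
  hole: d = -62.9597 mm → contributes −449 327 mm⁴
Total I = 52 588 818 mm⁴.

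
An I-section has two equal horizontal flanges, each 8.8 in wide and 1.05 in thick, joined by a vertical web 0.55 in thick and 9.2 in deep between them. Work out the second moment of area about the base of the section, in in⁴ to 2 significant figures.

Decompose the section into non-overlapping parts with the origin at the bottom-left of its bounding rectangle.
Bottom flange: 8.8 × 1.05, A = 9.24 in², y = 0.525 in, Ī = 0.8489 in⁴.
Web: 0.55 × 9.2, A = 5.06 in², y = 5.65 in, Ī = 35.69 in⁴.
Top flange: 8.8 × 1.05, A = 9.24 in², y = 10.78 in, Ī = 0.8489 in⁴.
Transfer each piece to the bottom edge using Ī + A·d² with d = y − 0:
  bottom flange: d = 0.525 in → contributes +3.396 in⁴
  web: d = 5.65 in → contributes +197.2 in⁴
  top flange: d = 10.78 in → contributes +1 074 in⁴
Total I = 1 274 in⁴.

I_base ≈ 1300 in⁴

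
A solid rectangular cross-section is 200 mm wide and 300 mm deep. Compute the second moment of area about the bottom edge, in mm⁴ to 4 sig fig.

I_base ≈ 1.800 × 10⁹ mm⁴

The section: 200 × 300, A = 60 000 mm², y = 150 mm, Ī = 450 000 000 mm⁴.
Transfer it to the bottom edge using Ī + A·d² with d = y − 0:
  the section: d = 150 mm → contributes +1 800 000 000 mm⁴
Total I = 1 800 000 000 mm⁴.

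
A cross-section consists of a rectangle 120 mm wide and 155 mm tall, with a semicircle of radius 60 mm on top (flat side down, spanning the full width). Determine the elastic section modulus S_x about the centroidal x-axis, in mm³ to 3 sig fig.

Treat the section as a set of non-overlapping primitives; coordinates are from the bounding-box lower-left.
Rectangular body: 120 × 155, A = 18 600 mm², y = 77.5 mm, Ī = 37 238 750 mm⁴.
Semicircular cap: semicircle r = 60, A = 5654.9 mm², y = 180.46 mm, Ī = 1 422 450 mm⁴.
Centroid: ȳ = ΣA·y / ΣA = 101.51 mm.
Transfer each piece to the centroidal x-axis using Ī + A·d² with d = y − 101.51:
  rectangular body: d = -24.006 mm → contributes +47 957 334 mm⁴
  semicircular cap: d = 78.959 mm → contributes +36 678 038 mm⁴
Total I = 84 635 372 mm⁴.
Extreme fibre distance c = 113.49 mm; S = I/c = 745 723 mm³.

S_x ≈ 7.46 × 10⁵ mm³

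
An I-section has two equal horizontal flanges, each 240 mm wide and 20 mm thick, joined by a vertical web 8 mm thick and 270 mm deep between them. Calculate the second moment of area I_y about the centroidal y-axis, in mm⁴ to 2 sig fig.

Treat the section as a set of non-overlapping primitives; coordinates are from the bounding-box lower-left.
Bottom flange: 240 × 20, A = 4 800 mm², x = 120 mm, Ī = 23 040 000 mm⁴.
Web: 8 × 270, A = 2 160 mm², x = 120 mm, Ī = 11 520 mm⁴.
Top flange: 240 × 20, A = 4 800 mm², x = 120 mm, Ī = 23 040 000 mm⁴.
By symmetry the centroid is at mid-width, x̄ = 120 mm.
All pieces are centred on the centroidal y-axis, so I = ΣĪ = 46 091 520 mm⁴.

I_y ≈ 4.6 × 10⁷ mm⁴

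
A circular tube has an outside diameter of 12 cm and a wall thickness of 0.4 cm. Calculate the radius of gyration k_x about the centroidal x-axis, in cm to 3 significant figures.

Decompose the section into non-overlapping parts with the origin at the bottom-left of its bounding rectangle.
Outer circle: ⌀12, A = 113.1 cm², y = 6 cm, Ī = 1017.9 cm⁴.
Bore (subtracted): ⌀11.2, A = 98.52 cm², y = 6 cm, Ī = 772.4 cm⁴.
By symmetry the centroid is at mid-height, ȳ = 6 cm.
All pieces are centred on the centroidal x-axis, so I = ΣĪ (holes subtracted) = 245.48 cm⁴.
Radius of gyration: k = √(I/A) = √(245.48 / 14.577) = 4.1037 cm.

k_x ≈ 4.10 cm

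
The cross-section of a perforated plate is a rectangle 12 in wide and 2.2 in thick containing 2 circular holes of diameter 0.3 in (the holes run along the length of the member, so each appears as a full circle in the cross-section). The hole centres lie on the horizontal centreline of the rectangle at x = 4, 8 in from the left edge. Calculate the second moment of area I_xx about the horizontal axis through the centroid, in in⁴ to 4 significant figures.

I_xx ≈ 10.65 in⁴

Decompose the section into non-overlapping parts with the origin at the bottom-left of its bounding rectangle.
Plate: 12 × 2.2, A = 26.4 in², y = 1.1 in, Ī = 10.648 in⁴.
Hole 1 (subtracted): ⌀0.3, A = 0.0706858 in², y = 1.1 in, Ī = 0.000397608 in⁴.
Hole 2 (subtracted): ⌀0.3, A = 0.0706858 in², y = 1.1 in, Ī = 0.000397608 in⁴.
By symmetry the centroid is at mid-height, ȳ = 1.1 in.
All pieces are centred on the horizontal axis through the centroid, so I = ΣĪ (holes subtracted) = 10.6472 in⁴.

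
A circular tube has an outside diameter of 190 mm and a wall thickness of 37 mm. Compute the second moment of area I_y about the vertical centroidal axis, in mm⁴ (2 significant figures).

I_y ≈ 5.5 × 10⁷ mm⁴

Break the section into simple shapes (no overlaps), measuring from the bottom-left corner of the bounding box.
Outer circle: ⌀190, A = 28 353 mm², x = 95 mm, Ī = 63 971 171 mm⁴.
Bore (subtracted): ⌀116, A = 10 568 mm², x = 95 mm, Ī = 8 887 955 mm⁴.
By symmetry the centroid is at mid-width, x̄ = 95 mm.
All pieces are centred on the vertical centroidal axis, so I = ΣĪ (holes subtracted) = 55 083 216 mm⁴.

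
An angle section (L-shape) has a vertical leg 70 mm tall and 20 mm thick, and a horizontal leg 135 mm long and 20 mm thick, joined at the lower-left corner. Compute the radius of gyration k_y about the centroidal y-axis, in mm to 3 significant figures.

k_y ≈ 42.1 mm

Split into non-overlapping primitives; take the origin at the lower-left of the bounding box.
Vertical leg: 20 × 70, A = 1 400 mm², x = 10 mm, Ī = 46 667 mm⁴.
Horizontal leg (remainder): 115 × 20, A = 2 300 mm², x = 77.5 mm, Ī = 2 534 792 mm⁴.
Centroid: x̄ = ΣA·x / ΣA = 51.959 mm.
Transfer each piece to the centroidal y-axis using Ī + A·d² with d = x − 51.959:
  vertical leg: d = -41.959 mm → contributes +2 511 501 mm⁴
  horizontal leg (remainder): d = 25.541 mm → contributes +4 035 126 mm⁴
Total I = 6 546 627 mm⁴.
Radius of gyration: k = √(I/A) = √(6 546 627 / 3 700) = 42.064 mm.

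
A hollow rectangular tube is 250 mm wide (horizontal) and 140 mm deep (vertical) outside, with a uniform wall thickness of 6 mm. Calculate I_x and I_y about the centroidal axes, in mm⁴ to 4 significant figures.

I_x ≈ 1.557 × 10⁷ mm⁴, I_y ≈ 3.849 × 10⁷ mm⁴

Break the section into simple shapes (no overlaps), measuring from the bottom-left corner of the bounding box.
Outer rectangle: 250 × 140, A = 35 000 mm², y = 70 mm, Ī = 57 166 667 mm⁴.
Inner void (subtracted): 238 × 128, A = 30 464 mm², y = 70 mm, Ī = 41 593 515 mm⁴.
By symmetry the centroid is at mid-height, ȳ = 70 mm.
All pieces are centred on the centroidal x-axis, so I = ΣĪ (holes subtracted) = 15 573 152 mm⁴.
Repeating about the centroidal y-axis gives I_y = 38 491 432 mm⁴.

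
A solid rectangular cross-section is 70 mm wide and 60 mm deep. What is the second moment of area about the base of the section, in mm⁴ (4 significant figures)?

I_base ≈ 5.040 × 10⁶ mm⁴

The section: 70 × 60, A = 4 200 mm², y = 30 mm, Ī = 1 260 000 mm⁴.
Transfer it to the bottom edge using Ī + A·d² with d = y − 0:
  the section: d = 30 mm → contributes +5 040 000 mm⁴
Total I = 5 040 000 mm⁴.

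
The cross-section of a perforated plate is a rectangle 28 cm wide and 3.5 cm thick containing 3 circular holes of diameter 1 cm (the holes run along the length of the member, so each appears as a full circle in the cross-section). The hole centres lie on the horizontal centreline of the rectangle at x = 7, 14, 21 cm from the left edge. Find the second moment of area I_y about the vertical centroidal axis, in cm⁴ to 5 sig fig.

Split into non-overlapping primitives; take the origin at the lower-left of the bounding box.
Plate: 28 × 3.5, A = 98 cm², x = 14 cm, Ī = 6402.667 cm⁴.
Hole 1 (subtracted): ⌀1, A = 0.7853982 cm², x = 7 cm, Ī = 0.04908739 cm⁴.
Hole 2 (subtracted): ⌀1, A = 0.7853982 cm², x = 14 cm, Ī = 0.04908739 cm⁴.
Hole 3 (subtracted): ⌀1, A = 0.7853982 cm², x = 21 cm, Ī = 0.04908739 cm⁴.
By symmetry the centroid is at mid-width, x̄ = 14 cm.
Transfer each piece to the vertical centroidal axis using Ī + A·d² with d = x − 14:
  plate: d = 0 cm → contributes +6402.667 cm⁴
  hole 1: d = -7 cm → contributes −38.5336 cm⁴
  hole 2: d = 0 cm → contributes −0.04908739 cm⁴
  hole 3: d = 7 cm → contributes −38.5336 cm⁴
Total I = 6325.55 cm⁴.

I_y ≈ 6325.6 cm⁴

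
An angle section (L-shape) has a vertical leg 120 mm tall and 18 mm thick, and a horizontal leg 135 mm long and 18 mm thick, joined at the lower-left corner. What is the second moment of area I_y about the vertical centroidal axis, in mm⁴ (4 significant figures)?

I_y ≈ 7.319 × 10⁶ mm⁴

Split into non-overlapping primitives; take the origin at the lower-left of the bounding box.
Vertical leg: 18 × 120, A = 2 160 mm², x = 9 mm, Ī = 58 320 mm⁴.
Horizontal leg (remainder): 117 × 18, A = 2 106 mm², x = 76.5 mm, Ī = 2 402 420 mm⁴.
Centroid: x̄ = ΣA·x / ΣA = 42.3228 mm.
Transfer each piece to the vertical centroidal axis using Ī + A·d² with d = x − 42.3228:
  vertical leg: d = -33.3228 mm → contributes +2 456 801 mm⁴
  horizontal leg (remainder): d = 34.1772 mm → contributes +4 862 400 mm⁴
Total I = 7 319 202 mm⁴.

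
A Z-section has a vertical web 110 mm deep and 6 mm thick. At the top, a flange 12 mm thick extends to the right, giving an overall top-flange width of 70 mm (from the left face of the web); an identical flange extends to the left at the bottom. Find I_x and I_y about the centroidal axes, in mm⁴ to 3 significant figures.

Break the section into simple shapes (no overlaps), measuring from the bottom-left corner of the bounding box.
Web: 6 × 110, A = 660 mm², y = 55 mm, Ī = 665 500 mm⁴.
Top flange (beyond web): 64 × 12, A = 768 mm², y = 104 mm, Ī = 9 216 mm⁴.
Bottom flange (beyond web): 64 × 12, A = 768 mm², y = 6 mm, Ī = 9 216 mm⁴.
Centroid: ȳ = ΣA·y / ΣA = 55 mm.
Transfer each piece to the centroidal x-axis using Ī + A·d² with d = y − 55:
  web: d = 0 mm → contributes +665 500 mm⁴
  top flange (beyond web): d = 49 mm → contributes +1 853 184 mm⁴
  bottom flange (beyond web): d = -49 mm → contributes +1 853 184 mm⁴
Total I = 4 371 868 mm⁴.
For the y-axis: x̄ = 67 mm.
Repeating about the centroidal y-axis gives I_y = 2 407 868 mm⁴.

I_x ≈ 4.37 × 10⁶ mm⁴, I_y ≈ 2.41 × 10⁶ mm⁴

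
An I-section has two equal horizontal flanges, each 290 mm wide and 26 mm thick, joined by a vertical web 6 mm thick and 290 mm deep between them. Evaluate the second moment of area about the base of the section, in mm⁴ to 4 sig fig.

Decompose the section into non-overlapping parts with the origin at the bottom-left of its bounding rectangle.
Bottom flange: 290 × 26, A = 7 540 mm², y = 13 mm, Ī = 424 753 mm⁴.
Web: 6 × 290, A = 1 740 mm², y = 171 mm, Ī = 12 194 500 mm⁴.
Top flange: 290 × 26, A = 7 540 mm², y = 329 mm, Ī = 424 753 mm⁴.
Transfer each piece to the bottom edge using Ī + A·d² with d = y − 0:
  bottom flange: d = 13 mm → contributes +1 699 013 mm⁴
  web: d = 171 mm → contributes +63 073 840 mm⁴
  top flange: d = 329 mm → contributes +816 561 893 mm⁴
Total I = 881 334 747 mm⁴.

I_base ≈ 8.813 × 10⁸ mm⁴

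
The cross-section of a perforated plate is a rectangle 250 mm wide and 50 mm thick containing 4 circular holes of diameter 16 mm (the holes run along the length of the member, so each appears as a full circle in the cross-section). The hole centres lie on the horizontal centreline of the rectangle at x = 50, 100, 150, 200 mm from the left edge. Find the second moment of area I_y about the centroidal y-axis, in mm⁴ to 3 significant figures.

Decompose the section into non-overlapping parts with the origin at the bottom-left of its bounding rectangle.
Plate: 250 × 50, A = 12 500 mm², x = 125 mm, Ī = 65 104 167 mm⁴.
Hole 1 (subtracted): ⌀16, A = 201.06 mm², x = 50 mm, Ī = 3 217 mm⁴.
Hole 2 (subtracted): ⌀16, A = 201.06 mm², x = 100 mm, Ī = 3 217 mm⁴.
Hole 3 (subtracted): ⌀16, A = 201.06 mm², x = 150 mm, Ī = 3 217 mm⁴.
Hole 4 (subtracted): ⌀16, A = 201.06 mm², x = 200 mm, Ī = 3 217 mm⁴.
By symmetry the centroid is at mid-width, x̄ = 125 mm.
Transfer each piece to the centroidal y-axis using Ī + A·d² with d = x − 125:
  plate: d = 0 mm → contributes +65 104 167 mm⁴
  hole 1: d = -75 mm → contributes −1 134 190 mm⁴
  hole 2: d = -25 mm → contributes −128 881 mm⁴
  hole 3: d = 25 mm → contributes −128 881 mm⁴
  hole 4: d = 75 mm → contributes −1 134 190 mm⁴
Total I = 62 578 025 mm⁴.

I_y ≈ 6.26 × 10⁷ mm⁴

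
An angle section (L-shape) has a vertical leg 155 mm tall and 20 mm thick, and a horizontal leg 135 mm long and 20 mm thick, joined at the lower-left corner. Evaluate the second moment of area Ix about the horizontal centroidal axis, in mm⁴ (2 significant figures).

Ix ≈ 1.2 × 10⁷ mm⁴

Decompose the section into non-overlapping parts with the origin at the bottom-left of its bounding rectangle.
Vertical leg: 20 × 155, A = 3 100 mm², y = 77.5 mm, Ī = 6 206 458 mm⁴.
Horizontal leg (remainder): 115 × 20, A = 2 300 mm², y = 10 mm, Ī = 76 667 mm⁴.
Centroid: ȳ = ΣA·y / ΣA = 48.75 mm.
Transfer each piece to the horizontal centroidal axis using Ī + A·d² with d = y − 48.75:
  vertical leg: d = 28.75 mm → contributes +8 768 802 mm⁴
  horizontal leg (remainder): d = -38.75 mm → contributes +3 530 260 mm⁴
Total I = 12 299 063 mm⁴.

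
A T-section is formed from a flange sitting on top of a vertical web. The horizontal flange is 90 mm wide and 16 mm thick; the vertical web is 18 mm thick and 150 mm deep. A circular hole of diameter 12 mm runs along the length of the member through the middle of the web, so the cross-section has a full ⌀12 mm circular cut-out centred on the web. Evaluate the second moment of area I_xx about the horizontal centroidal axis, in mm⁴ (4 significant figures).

I_xx ≈ 1.146 × 10⁷ mm⁴

Split into non-overlapping primitives; take the origin at the lower-left of the bounding box.
Flange: 90 × 16, A = 1 440 mm², y = 158 mm, Ī = 30 720 mm⁴.
Web: 18 × 150, A = 2 700 mm², y = 75 mm, Ī = 5 062 500 mm⁴.
Hole (subtracted): ⌀12, A = 113.097 mm², y = 75 mm, Ī = 1017.88 mm⁴.
Centroid: ȳ = ΣA·y / ΣA = 104.68 mm.
Transfer each piece to the horizontal centroidal axis using Ī + A·d² with d = y − 104.68:
  flange: d = 53.3196 mm → contributes +4 124 614 mm⁴
  web: d = -29.6804 mm → contributes +7 440 997 mm⁴
  hole: d = -29.6804 mm → contributes −100 648 mm⁴
Total I = 11 464 963 mm⁴.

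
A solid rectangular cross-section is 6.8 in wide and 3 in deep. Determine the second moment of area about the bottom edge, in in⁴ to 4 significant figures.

The section: 6.8 × 3, A = 20.4 in², y = 1.5 in, Ī = 15.3 in⁴.
Transfer it to a horizontal axis along the bottom face using Ī + A·d² with d = y − 0:
  the section: d = 1.5 in → contributes +61.2 in⁴
Total I = 61.2 in⁴.

I_base ≈ 61.20 in⁴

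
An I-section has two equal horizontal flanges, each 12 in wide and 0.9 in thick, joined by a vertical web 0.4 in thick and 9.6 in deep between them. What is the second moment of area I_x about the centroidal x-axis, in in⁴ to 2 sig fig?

I_x ≈ 630 in⁴

Decompose the section into non-overlapping parts with the origin at the bottom-left of its bounding rectangle.
Bottom flange: 12 × 0.9, A = 10.8 in², y = 0.45 in, Ī = 0.729 in⁴.
Web: 0.4 × 9.6, A = 3.84 in², y = 5.7 in, Ī = 29.49 in⁴.
Top flange: 12 × 0.9, A = 10.8 in², y = 10.95 in, Ī = 0.729 in⁴.
By symmetry the centroid is at mid-height, ȳ = 5.7 in.
Transfer each piece to the centroidal x-axis using Ī + A·d² with d = y − 5.7:
  bottom flange: d = -5.25 in → contributes +298.4 in⁴
  web: d = 0 in → contributes +29.49 in⁴
  top flange: d = 5.25 in → contributes +298.4 in⁴
Total I = 626.3 in⁴.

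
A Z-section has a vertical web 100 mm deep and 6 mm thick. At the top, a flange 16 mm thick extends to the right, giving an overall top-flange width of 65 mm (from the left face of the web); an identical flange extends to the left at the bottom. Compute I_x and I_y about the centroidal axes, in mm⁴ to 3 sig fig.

I_x ≈ 3.87 × 10⁶ mm⁴, I_y ≈ 2.54 × 10⁶ mm⁴

Split into non-overlapping primitives; take the origin at the lower-left of the bounding box.
Web: 6 × 100, A = 600 mm², y = 50 mm, Ī = 500 000 mm⁴.
Top flange (beyond web): 59 × 16, A = 944 mm², y = 92 mm, Ī = 20 139 mm⁴.
Bottom flange (beyond web): 59 × 16, A = 944 mm², y = 8 mm, Ī = 20 139 mm⁴.
Centroid: ȳ = ΣA·y / ΣA = 50 mm.
Transfer each piece to the centroidal x-axis using Ī + A·d² with d = y − 50:
  web: d = 0 mm → contributes +500 000 mm⁴
  top flange (beyond web): d = 42 mm → contributes +1 685 355 mm⁴
  bottom flange (beyond web): d = -42 mm → contributes +1 685 355 mm⁴
Total I = 3 870 709 mm⁴.
For the y-axis: x̄ = 62 mm.
Repeating about the centroidal y-axis gives I_y = 2 543 677 mm⁴.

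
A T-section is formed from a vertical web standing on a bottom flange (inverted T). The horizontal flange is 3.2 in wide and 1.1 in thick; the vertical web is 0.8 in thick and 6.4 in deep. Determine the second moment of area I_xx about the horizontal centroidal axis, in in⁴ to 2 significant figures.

I_xx ≈ 47 in⁴

Split into non-overlapping primitives; take the origin at the lower-left of the bounding box.
Flange: 3.2 × 1.1, A = 3.52 in², y = 0.55 in, Ī = 0.3549 in⁴.
Web: 0.8 × 6.4, A = 5.12 in², y = 4.3 in, Ī = 17.48 in⁴.
Centroid: ȳ = ΣA·y / ΣA = 2.772 in.
Transfer each piece to the horizontal centroidal axis using Ī + A·d² with d = y − 2.772:
  flange: d = -2.222 in → contributes +17.74 in⁴
  web: d = 1.528 in → contributes +29.43 in⁴
Total I = 47.16 in⁴.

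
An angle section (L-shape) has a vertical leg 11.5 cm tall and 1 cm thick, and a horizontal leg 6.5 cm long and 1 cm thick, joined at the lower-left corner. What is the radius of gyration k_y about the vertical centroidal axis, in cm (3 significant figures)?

k_y ≈ 1.78 cm

Treat the section as a set of non-overlapping primitives; coordinates are from the bounding-box lower-left.
Vertical leg: 1 × 11.5, A = 11.5 cm², x = 0.5 cm, Ī = 0.95833 cm⁴.
Horizontal leg (remainder): 5.5 × 1, A = 5.5 cm², x = 3.75 cm, Ī = 13.865 cm⁴.
Centroid: x̄ = ΣA·x / ΣA = 1.5515 cm.
Transfer each piece to the vertical centroidal axis using Ī + A·d² with d = x − 1.5515:
  vertical leg: d = -1.0515 cm → contributes +13.673 cm⁴
  horizontal leg (remainder): d = 2.1985 cm → contributes +40.449 cm⁴
Total I = 54.122 cm⁴.
Radius of gyration: k = √(I/A) = √(54.122 / 17) = 1.7843 cm.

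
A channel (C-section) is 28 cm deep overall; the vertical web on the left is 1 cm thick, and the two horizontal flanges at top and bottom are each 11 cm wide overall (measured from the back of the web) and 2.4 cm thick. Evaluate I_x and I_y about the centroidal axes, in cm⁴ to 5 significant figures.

Split into non-overlapping primitives; take the origin at the lower-left of the bounding box.
Web: 1 × 28, A = 28 cm², y = 14 cm, Ī = 1829.333 cm⁴.
Top flange (beyond web): 10 × 2.4, A = 24 cm², y = 26.8 cm, Ī = 11.52 cm⁴.
Bottom flange (beyond web): 10 × 2.4, A = 24 cm², y = 1.2 cm, Ī = 11.52 cm⁴.
By symmetry the centroid is at mid-height, ȳ = 14 cm.
Transfer each piece to the centroidal x-axis using Ī + A·d² with d = y − 14:
  web: d = 0 cm → contributes +1829.333 cm⁴
  top flange (beyond web): d = 12.8 cm → contributes +3943.68 cm⁴
  bottom flange (beyond web): d = -12.8 cm → contributes +3943.68 cm⁴
Total I = 9716.693 cm⁴.
For the y-axis: x̄ = 3.973684 cm.
Repeating about the centroidal y-axis gives I_y = 937.2807 cm⁴.

I_x ≈ 9716.7 cm⁴, I_y ≈ 937.28 cm⁴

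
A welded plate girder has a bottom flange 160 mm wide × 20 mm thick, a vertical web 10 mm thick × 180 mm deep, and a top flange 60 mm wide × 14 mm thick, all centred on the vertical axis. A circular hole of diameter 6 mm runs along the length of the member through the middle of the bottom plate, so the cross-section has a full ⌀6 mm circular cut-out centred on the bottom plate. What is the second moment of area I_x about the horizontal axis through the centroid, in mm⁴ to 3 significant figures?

Decompose the section into non-overlapping parts with the origin at the bottom-left of its bounding rectangle.
Bottom plate: 160 × 20, A = 3 200 mm², y = 10 mm, Ī = 106 667 mm⁴.
Web plate: 10 × 180, A = 1 800 mm², y = 110 mm, Ī = 4 860 000 mm⁴.
Top plate: 60 × 14, A = 840 mm², y = 207 mm, Ī = 13 720 mm⁴.
Hole (subtracted): ⌀6, A = 28.274 mm², y = 10 mm, Ī = 63.617 mm⁴.
Centroid: ȳ = ΣA·y / ΣA = 69.445 mm.
Transfer each piece to the horizontal axis through the centroid using Ī + A·d² with d = y − 69.445:
  bottom plate: d = -59.445 mm → contributes +11 414 661 mm⁴
  web plate: d = 40.555 mm → contributes +7 820 425 mm⁴
  top plate: d = 137.55 mm → contributes +15 907 599 mm⁴
  hole: d = -59.445 mm → contributes −99 978 mm⁴
Total I = 35 042 707 mm⁴.

I_x ≈ 3.50 × 10⁷ mm⁴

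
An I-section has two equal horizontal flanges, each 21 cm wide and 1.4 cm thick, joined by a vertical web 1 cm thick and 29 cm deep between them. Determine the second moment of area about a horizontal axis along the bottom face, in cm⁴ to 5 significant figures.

I_base ≈ 3.7824 × 10⁴ cm⁴

Decompose the section into non-overlapping parts with the origin at the bottom-left of its bounding rectangle.
Bottom flange: 21 × 1.4, A = 29.4 cm², y = 0.7 cm, Ī = 4.802 cm⁴.
Web: 1 × 29, A = 29 cm², y = 15.9 cm, Ī = 2032.417 cm⁴.
Top flange: 21 × 1.4, A = 29.4 cm², y = 31.1 cm, Ī = 4.802 cm⁴.
Transfer each piece to a horizontal axis along the bottom face using Ī + A·d² with d = y − 0:
  bottom flange: d = 0.7 cm → contributes +19.208 cm⁴
  web: d = 15.9 cm → contributes +9363.907 cm⁴
  top flange: d = 31.1 cm → contributes +28440.78 cm⁴
Total I = 37823.89 cm⁴.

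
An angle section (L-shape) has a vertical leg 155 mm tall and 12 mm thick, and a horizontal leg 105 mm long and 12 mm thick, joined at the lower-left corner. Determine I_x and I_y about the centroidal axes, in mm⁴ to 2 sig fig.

Treat the section as a set of non-overlapping primitives; coordinates are from the bounding-box lower-left.
Vertical leg: 12 × 155, A = 1 860 mm², y = 77.5 mm, Ī = 3 723 875 mm⁴.
Horizontal leg (remainder): 93 × 12, A = 1 116 mm², y = 6 mm, Ī = 13 392 mm⁴.
Centroid: ȳ = ΣA·y / ΣA = 50.69 mm.
Transfer each piece to the centroidal x-axis using Ī + A·d² with d = y − 50.69:
  vertical leg: d = 26.81 mm → contributes +5 061 048 mm⁴
  horizontal leg (remainder): d = -44.69 mm → contributes +2 242 013 mm⁴
Total I = 7 303 061 mm⁴.
For the y-axis: x̄ = 25.69 mm.
Repeating about the centroidal y-axis gives I_y = 2 749 161 mm⁴.

I_x ≈ 7.3 × 10⁶ mm⁴, I_y ≈ 2.7 × 10⁶ mm⁴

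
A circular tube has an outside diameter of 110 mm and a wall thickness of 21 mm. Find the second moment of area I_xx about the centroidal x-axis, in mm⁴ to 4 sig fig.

I_xx ≈ 6.137 × 10⁶ mm⁴

Split into non-overlapping primitives; take the origin at the lower-left of the bounding box.
Outer circle: ⌀110, A = 9503.32 mm², y = 55 mm, Ī = 7 186 884 mm⁴.
Bore (subtracted): ⌀68, A = 3631.68 mm², y = 55 mm, Ī = 1 049 556 mm⁴.
By symmetry the centroid is at mid-height, ȳ = 55 mm.
All pieces are centred on the centroidal x-axis, so I = ΣĪ (holes subtracted) = 6 137 328 mm⁴.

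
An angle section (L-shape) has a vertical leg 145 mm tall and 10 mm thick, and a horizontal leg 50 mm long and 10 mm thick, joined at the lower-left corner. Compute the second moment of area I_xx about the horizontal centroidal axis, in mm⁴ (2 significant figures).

I_xx ≈ 4.0 × 10⁶ mm⁴

Split into non-overlapping primitives; take the origin at the lower-left of the bounding box.
Vertical leg: 10 × 145, A = 1 450 mm², y = 72.5 mm, Ī = 2 540 521 mm⁴.
Horizontal leg (remainder): 40 × 10, A = 400 mm², y = 5 mm, Ī = 3 333 mm⁴.
Centroid: ȳ = ΣA·y / ΣA = 57.91 mm.
Transfer each piece to the horizontal centroidal axis using Ī + A·d² with d = y − 57.91:
  vertical leg: d = 14.59 mm → contributes +2 849 374 mm⁴
  horizontal leg (remainder): d = -52.91 mm → contributes +1 122 926 mm⁴
Total I = 3 972 300 mm⁴.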